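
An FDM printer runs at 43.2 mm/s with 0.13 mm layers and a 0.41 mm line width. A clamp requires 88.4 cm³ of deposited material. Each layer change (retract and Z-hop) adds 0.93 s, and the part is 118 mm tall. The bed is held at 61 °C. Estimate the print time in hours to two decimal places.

10.90 hours

Bead cross-section = 0.13 × 0.41, so 0.0533 mm².
Toolpath length = 88.4 cm³ / 0.0533 mm² = 88400 / 0.0533 = 1658536.6 mm.
Time extruding: 1658536.6 / 43.2 → 38392.1 s.
Number of layers: 118 / 0.13 → 908 (rounded up).
Layer-change overhead: 908 × 0.93 → 844.44 s.
Total = 38392.1 + 844.44 = 39236.54 s = 10.90 hours.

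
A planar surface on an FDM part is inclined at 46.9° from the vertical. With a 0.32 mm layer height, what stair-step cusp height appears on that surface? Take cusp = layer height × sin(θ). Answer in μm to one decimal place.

sin(46.9°) = 0.7302, so cusp = 0.32 × 0.7302 = 0.233664 mm → 233.7 μm.

233.7 μm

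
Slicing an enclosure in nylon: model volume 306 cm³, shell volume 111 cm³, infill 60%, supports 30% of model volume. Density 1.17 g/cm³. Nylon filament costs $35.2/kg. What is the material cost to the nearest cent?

Interior volume = 306 − 111, so 195 cm³.
Infill deposited = 0.60 × 195, so 117 cm³.
Support = 0.30 × 306, so 91.8 cm³.
Total printed volume = 111 + 117 + 91.8 = 319.8 cm³.
Mass = 319.8 × 1.17, so 374.166 g.
At $35.2/kg: 374.166/1000 × 35.2 = $13.17.

$13.17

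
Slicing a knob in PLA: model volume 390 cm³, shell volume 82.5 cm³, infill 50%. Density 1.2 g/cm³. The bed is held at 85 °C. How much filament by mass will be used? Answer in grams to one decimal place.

283.5 g

Infill region: 390 − 82.5 → 307.5 cm³.
Infill deposited: 0.50 × 307.5 → 153.75 cm³.
Total printed volume: 82.5 + 153.75 → 236.25 cm³.
Mass = 236.25 × 1.2 = 283.5 g.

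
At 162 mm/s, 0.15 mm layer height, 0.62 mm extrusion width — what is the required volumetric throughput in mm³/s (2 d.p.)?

15.07

Bead cross-section: 0.15 × 0.62 → 0.093 mm².
Volumetric flow = 162 × 0.093 = 15.07 mm³/s.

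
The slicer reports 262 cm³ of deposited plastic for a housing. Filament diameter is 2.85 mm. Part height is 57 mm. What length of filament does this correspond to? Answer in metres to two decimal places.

A = π r² = π × 1.425² = 6.3794 mm².
L = 262000 mm³ / 6.3794 mm² = 41069.69 mm, i.e. 41.07 m.

41.07 m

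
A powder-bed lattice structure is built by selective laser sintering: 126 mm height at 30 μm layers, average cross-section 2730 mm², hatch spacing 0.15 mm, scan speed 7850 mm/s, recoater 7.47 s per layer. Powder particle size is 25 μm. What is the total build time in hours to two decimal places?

Number of layers: 126 / 0.03 → 4200 (rounded up).
Per-layer scan distance = 2730 / 0.15, so 18200 mm.
Per-layer scan time = 18200 / 7850, so 2.3185 s.
Layer cycle: 2.3185 + 7.47 → 9.7885 s.
4200 layers × 9.7885 s/layer = 41111.7 s, i.e. 11.42 hours.

11.42 hours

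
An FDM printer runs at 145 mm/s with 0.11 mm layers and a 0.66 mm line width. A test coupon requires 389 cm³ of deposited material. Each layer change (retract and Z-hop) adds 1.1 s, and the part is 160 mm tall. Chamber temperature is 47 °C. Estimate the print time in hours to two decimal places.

Extrusion cross-section: 0.11 × 0.66 → 0.0726 mm².
Path length: 389000 mm³ / 0.0726 mm² → 5358126.7 mm.
Print-move time = 5358126.7 / 145 = 36952.6 s.
Layer count = ceil(160 / 0.11) = 1455.
Z-hop total = 1455 × 1.1 = 1600.5 s.
Altogether 36952.6 + 1600.5 = 38553.1 s, i.e. 10.71 hours.

10.71 hours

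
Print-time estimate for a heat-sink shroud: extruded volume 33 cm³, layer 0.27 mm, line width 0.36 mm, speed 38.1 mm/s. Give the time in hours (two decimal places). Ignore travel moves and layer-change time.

2.48 hours

Line area = 0.27 × 0.36 = 0.0972 mm².
Toolpath length = 33 cm³ / 0.0972 mm² = 33000 / 0.0972 = 339506.2 mm.
Print-move time = 339506.2 / 38.1 = 8910.9 s.
Converting: 8910.9 s = 2.48 hours.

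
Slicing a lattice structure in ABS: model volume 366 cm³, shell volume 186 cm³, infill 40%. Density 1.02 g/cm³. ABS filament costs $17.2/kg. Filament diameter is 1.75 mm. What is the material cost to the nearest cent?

$4.53

Volume inside the shell = 366 − 186, so 180 cm³.
Infill volume = 0.40 × 180 = 72 cm³.
Total printed volume: 186 + 72 → 258 cm³.
Mass = 258 × 1.02 = 263.16 g.
Cost = 263.16 g / 1000 × $17.2/kg = $4.53.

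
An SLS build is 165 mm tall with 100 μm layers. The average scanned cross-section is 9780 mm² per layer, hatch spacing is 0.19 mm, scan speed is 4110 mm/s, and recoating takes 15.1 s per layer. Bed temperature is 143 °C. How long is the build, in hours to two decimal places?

12.66 hours

Layer count = ceil(165 / 0.1) = 1650.
Hatch length per layer = 9780 / 0.19 = 51473.7 mm.
Per-layer scan time = 51473.7 / 4110, so 12.524 s.
Time per layer: 12.524 + 15.1 → 27.624 s.
1650 layers × 27.624 s/layer = 45579.6 s, i.e. 12.66 hours.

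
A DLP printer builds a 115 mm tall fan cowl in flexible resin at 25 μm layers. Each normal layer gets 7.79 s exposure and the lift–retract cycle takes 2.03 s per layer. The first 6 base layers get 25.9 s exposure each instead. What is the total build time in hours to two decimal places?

12.58 hours

Layer count = ceil(115 / 0.025) = 4600.
Burn-in layers = 6 × (25.9 + 2.03), so 167.58 s.
Remaining layers = 4594 × (7.79 + 2.03), so 45113.08 s.
Total = 167.58 + 45113.08 = 45280.66 s = 12.58 hours.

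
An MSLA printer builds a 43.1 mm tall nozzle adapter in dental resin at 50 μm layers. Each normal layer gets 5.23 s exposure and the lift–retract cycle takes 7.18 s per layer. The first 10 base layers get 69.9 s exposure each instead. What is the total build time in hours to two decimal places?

Layer count = ceil(43.1 / 0.05) = 862.
Base layers = 10 × (69.9 + 7.18) = 770.8 s.
Remaining layers: 852 × (5.23 + 7.18) → 10573.32 s.
Total = 770.8 + 10573.32 = 11344.12 s = 3.15 hours.

3.15 hours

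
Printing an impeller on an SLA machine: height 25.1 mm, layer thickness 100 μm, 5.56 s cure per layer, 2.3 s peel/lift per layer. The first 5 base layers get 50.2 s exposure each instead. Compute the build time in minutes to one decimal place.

36.6 minutes

Number of layers: 25.1 / 0.1 → 251 (rounded up).
Burn-in layers: 5 × (50.2 + 2.3) → 262.5 s.
Normal layers = 246 × (5.56 + 2.3) = 1933.56 s.
Sum: 262.5 + 1933.56 = 2196.06 s → 36.6 minutes.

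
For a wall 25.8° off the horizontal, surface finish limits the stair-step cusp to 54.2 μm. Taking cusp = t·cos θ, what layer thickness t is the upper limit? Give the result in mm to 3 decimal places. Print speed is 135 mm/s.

Layer height = cusp / cos(25.8°) = 0.0542 / 0.9003 = 0.060 mm.

0.060 mm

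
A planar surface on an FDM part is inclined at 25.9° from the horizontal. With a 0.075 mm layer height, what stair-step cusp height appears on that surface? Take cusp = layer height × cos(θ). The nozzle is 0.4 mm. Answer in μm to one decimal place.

h_c = t·cos θ = 0.075 × 0.8996 = 0.06747 mm (67.5 μm).

67.5 μm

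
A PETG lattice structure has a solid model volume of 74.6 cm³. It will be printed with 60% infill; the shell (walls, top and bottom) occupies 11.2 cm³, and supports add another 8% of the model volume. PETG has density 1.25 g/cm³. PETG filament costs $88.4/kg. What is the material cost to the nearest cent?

$6.10

Infill region = 74.6 − 11.2, so 63.4 cm³.
Deposited infill: 0.60 × 63.4 → 38.04 cm³.
Support: 0.08 × 74.6 → 5.968 cm³.
Total extruded = 11.2 + 38.04 + 5.968, so 55.208 cm³.
Mass: 55.208 × 1.25 → 69.01 g.
At $88.4/kg: 69.01/1000 × 88.4 = $6.10.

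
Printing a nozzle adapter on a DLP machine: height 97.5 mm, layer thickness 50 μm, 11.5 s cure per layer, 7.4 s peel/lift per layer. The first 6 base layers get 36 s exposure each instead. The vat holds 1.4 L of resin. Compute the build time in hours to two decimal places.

10.28 hours

Layers = ⌈97.5/0.05⌉ = 1950.
Bottom layers: 6 × (36 + 7.4) → 260.4 s.
Regular layers = 1944 × (11.5 + 7.4) = 36741.6 s.
Sum: 260.4 + 36741.6 = 37002 s → 10.28 hours.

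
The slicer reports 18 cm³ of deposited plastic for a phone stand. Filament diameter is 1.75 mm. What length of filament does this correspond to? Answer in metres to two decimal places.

7.48 m

A = π r² = π × 0.875² = 2.4053 mm².
Length = 18 cm³ / 2.4053 mm² = 18000 / 2.4053 = 7483.47 mm = 7.48 m.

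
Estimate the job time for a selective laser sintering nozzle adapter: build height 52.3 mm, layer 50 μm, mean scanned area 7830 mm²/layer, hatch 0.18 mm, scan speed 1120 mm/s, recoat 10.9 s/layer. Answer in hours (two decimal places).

14.45 hours

Layer count = ceil(52.3 / 0.05) = 1046.
Scan path per layer = 7830 / 0.18, so 43500 mm.
Per-layer scan time: 43500 / 1120 → 38.8393 s.
Time per layer: 38.8393 + 10.9 → 49.7393 s.
Build time = 1046 × 49.7393 = 52027.3078 s = 14.45 hours.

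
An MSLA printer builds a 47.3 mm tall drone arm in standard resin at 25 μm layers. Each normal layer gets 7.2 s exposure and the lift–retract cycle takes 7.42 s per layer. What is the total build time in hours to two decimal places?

Layers = ⌈47.3/0.025⌉ = 1892.
Cycle time: 7.2 + 7.42 → 14.62 s.
Build time: 1892 × 14.62 s = 27661.04 s, i.e. 7.68 hours.

7.68 hours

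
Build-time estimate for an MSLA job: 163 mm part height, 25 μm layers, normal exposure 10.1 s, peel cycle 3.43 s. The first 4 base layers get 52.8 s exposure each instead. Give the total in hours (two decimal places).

Layer count = ceil(163 / 0.025) = 6520.
Burn-in layers: 4 × (52.8 + 3.43) → 224.92 s.
Regular layers: 6516 × (10.1 + 3.43) → 88161.48 s.
Sum: 224.92 + 88161.48 = 88386.4 s → 24.55 hours.

24.55 hours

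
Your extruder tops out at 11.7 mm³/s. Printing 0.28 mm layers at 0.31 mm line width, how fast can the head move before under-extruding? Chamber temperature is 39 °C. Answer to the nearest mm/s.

135 mm/s

Bead cross-section = 0.28 × 0.31, so 0.0868 mm².
Max speed = 11.7 / 0.0868 = 134.79 ≈ 135 mm/s.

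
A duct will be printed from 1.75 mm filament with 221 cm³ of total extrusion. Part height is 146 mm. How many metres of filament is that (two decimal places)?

91.88 m

Filament cross-section = π × (1.75/2)² = 2.4053 mm².
Length = 221 cm³ / 2.4053 mm² = 221000 / 2.4053 = 91880.43 mm = 91.88 m.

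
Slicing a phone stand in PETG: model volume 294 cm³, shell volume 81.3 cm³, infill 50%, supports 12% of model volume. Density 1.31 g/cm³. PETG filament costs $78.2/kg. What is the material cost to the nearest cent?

$22.84

Infill region = 294 − 81.3 = 212.7 cm³.
Infill deposited = 0.50 × 212.7, so 106.35 cm³.
Support: 0.12 × 294 → 35.28 cm³.
Deposited volume: 81.3 + 106.35 + 35.28 → 222.93 cm³.
Mass: 222.93 × 1.31 → 292.0383 g.
At $78.2/kg: 292.0383/1000 × 78.2 = $22.84.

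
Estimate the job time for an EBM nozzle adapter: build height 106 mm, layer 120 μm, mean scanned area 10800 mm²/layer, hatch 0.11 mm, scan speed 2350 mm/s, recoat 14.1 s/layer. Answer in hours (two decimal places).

13.72 hours

Layers = ⌈106/0.12⌉ = 884.
Per-layer scan distance = 10800 / 0.11 = 98181.8 mm.
Beam time per layer: 98181.8 / 2350 → 41.7795 s.
Layer cycle = 41.7795 + 14.1, so 55.8795 s.
Build time = 884 × 55.8795 = 49397.478 s = 13.72 hours.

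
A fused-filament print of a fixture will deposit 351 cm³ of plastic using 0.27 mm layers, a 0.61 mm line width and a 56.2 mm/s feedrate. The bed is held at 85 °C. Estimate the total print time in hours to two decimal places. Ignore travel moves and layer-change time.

Bead cross-section: 0.27 × 0.61 → 0.1647 mm².
Path length: 351000 mm³ / 0.1647 mm² → 2131147.5 mm.
Time extruding = 2131147.5 / 56.2 = 37920.8 s.
37920.8 s = 10.53 hours.

10.53 hours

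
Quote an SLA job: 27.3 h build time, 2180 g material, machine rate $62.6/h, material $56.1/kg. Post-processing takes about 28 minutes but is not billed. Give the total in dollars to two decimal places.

$1831.28

Time charge = 62.6 × 27.3 = $1708.98.
Material cost = 56.1 × 2180/1000 = $122.298.
Job cost: 1708.98 + 122.298 = 1831.278 ≈ $1831.28.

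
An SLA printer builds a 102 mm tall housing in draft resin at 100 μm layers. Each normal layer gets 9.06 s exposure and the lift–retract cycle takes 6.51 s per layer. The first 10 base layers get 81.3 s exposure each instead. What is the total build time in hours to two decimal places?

4.61 hours

Layers = ⌈102/0.1⌉ = 1020.
Burn-in layers = 10 × (81.3 + 6.51), so 878.1 s.
Normal layers: 1010 × (9.06 + 6.51) → 15725.7 s.
Sum: 878.1 + 15725.7 = 16603.8 s → 4.61 hours.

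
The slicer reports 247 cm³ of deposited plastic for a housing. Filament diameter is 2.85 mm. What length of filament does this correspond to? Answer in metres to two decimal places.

A = π r² = π × 1.425² = 6.3794 mm².
Length = 247 cm³ / 6.3794 mm² = 247000 / 6.3794 = 38718.37 mm = 38.72 m.

38.72 m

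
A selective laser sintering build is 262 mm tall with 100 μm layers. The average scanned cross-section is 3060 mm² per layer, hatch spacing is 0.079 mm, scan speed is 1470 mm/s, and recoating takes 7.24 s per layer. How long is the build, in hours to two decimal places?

24.45 hours

Layer count = ceil(262 / 0.1) = 2620.
Scan path per layer = 3060 / 0.079, so 38734.2 mm.
Per-layer scan time = 38734.2 / 1470 = 26.3498 s.
Layer cycle = 26.3498 + 7.24, so 33.5898 s.
Total: 2620 × 33.5898 s = 88005.276 s → 24.45 hours.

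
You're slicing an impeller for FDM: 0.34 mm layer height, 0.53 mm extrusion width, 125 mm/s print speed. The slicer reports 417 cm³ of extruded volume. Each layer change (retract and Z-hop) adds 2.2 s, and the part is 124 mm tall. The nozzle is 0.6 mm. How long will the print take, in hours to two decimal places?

Line area: 0.34 × 0.53 → 0.1802 mm².
Path length: 417000 mm³ / 0.1802 mm² → 2314095.4 mm.
Extrusion time: 2314095.4 / 125 → 18512.8 s.
Layers = ⌈124/0.34⌉ = 365.
Non-print overhead = 365 × 2.2, so 803 s.
Total = 18512.8 + 803 = 19315.8 s = 5.37 hours.

5.37 hours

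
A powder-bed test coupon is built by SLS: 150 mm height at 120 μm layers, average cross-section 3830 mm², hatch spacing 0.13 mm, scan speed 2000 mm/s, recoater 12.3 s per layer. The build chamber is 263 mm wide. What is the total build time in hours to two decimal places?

Layer count = ceil(150 / 0.12) = 1250.
Per-layer scan distance = 3830 / 0.13, so 29461.5 mm.
Laser time per layer: 29461.5 / 2000 → 14.7308 s.
Time per layer = 14.7308 + 12.3 = 27.0308 s.
Total: 1250 × 27.0308 s = 33788.5 s → 9.39 hours.

9.39 hours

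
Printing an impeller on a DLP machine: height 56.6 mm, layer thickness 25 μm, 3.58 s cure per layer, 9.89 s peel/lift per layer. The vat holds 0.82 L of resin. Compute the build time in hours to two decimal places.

Layer count = ceil(56.6 / 0.025) = 2264.
Per-layer time: 3.58 + 9.89 → 13.47 s.
Build time: 2264 × 13.47 s = 30496.08 s, i.e. 8.47 hours.

8.47 hours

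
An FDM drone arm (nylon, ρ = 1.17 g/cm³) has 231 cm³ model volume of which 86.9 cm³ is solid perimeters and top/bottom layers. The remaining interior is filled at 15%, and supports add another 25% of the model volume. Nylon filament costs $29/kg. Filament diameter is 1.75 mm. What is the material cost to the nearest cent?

Volume inside the shell = 231 − 86.9, so 144.1 cm³.
Infill volume: 0.15 × 144.1 → 21.615 cm³.
Support = 0.25 × 231, so 57.75 cm³.
Total printed volume = 86.9 + 21.615 + 57.75, so 166.265 cm³.
Mass = 166.265 × 1.17 = 194.53005 g.
Cost = 194.53005 g / 1000 × $29/kg = $5.64.

$5.64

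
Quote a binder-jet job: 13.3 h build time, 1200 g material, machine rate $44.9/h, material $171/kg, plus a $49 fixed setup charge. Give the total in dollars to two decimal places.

$851.37

Machine cost: 44.9 × 13.3 → $597.17.
Material cost = 171 × 1200/1000 = $205.20.
Total = 597.17 + 205.20 + 49 = $851.37.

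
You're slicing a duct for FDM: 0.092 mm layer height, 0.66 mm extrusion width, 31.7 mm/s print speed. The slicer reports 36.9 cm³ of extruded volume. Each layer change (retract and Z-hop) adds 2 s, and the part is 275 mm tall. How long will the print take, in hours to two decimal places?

Bead cross-section = 0.092 × 0.66 = 0.06072 mm².
Path length: 36900 mm³ / 0.06072 mm² → 607707.5 mm.
Print-move time = 607707.5 / 31.7, so 19170.6 s.
Layers = ⌈275/0.092⌉ = 2990.
Layer-change overhead = 2990 × 2 = 5980 s.
Total = 19170.6 + 5980 = 25150.6 s = 6.99 hours.

6.99 hours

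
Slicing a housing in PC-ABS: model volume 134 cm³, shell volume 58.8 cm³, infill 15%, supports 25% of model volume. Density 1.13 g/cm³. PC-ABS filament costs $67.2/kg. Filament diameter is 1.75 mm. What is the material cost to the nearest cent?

Interior volume = 134 − 58.8 = 75.2 cm³.
Deposited infill = 0.15 × 75.2, so 11.28 cm³.
Support = 0.25 × 134 = 33.5 cm³.
Deposited volume = 58.8 + 11.28 + 33.5, so 103.58 cm³.
Mass = 103.58 × 1.13, so 117.0454 g.
Cost = 117.0454 g / 1000 × $67.2/kg = $7.87.

$7.87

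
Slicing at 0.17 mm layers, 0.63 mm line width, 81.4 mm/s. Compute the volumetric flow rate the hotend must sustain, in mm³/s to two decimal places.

A: 0.17 × 0.63 → 0.1071 mm².
Q = v·A = 81.4 × 0.1071 = 8.72 mm³/s.

8.72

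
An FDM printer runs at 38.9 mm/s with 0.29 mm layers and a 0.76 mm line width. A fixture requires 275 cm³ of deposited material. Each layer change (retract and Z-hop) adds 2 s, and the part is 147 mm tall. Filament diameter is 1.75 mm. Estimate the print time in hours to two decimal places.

Line area = 0.29 × 0.76, so 0.2204 mm².
Toolpath length = 275 cm³ / 0.2204 mm² = 275000 / 0.2204 = 1247731.4 mm.
Extrusion time = 1247731.4 / 38.9 = 32075.4 s.
Number of layers: 147 / 0.29 → 507 (rounded up).
Layer-change overhead: 507 × 2 → 1014 s.
Altogether 32075.4 + 1014 = 33089.4 s, i.e. 9.19 hours.

9.19 hours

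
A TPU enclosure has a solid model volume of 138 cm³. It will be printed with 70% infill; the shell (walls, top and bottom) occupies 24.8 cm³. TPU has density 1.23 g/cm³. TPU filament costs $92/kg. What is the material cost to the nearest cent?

$11.77

Infill region: 138 − 24.8 → 113.2 cm³.
Deposited infill: 0.70 × 113.2 → 79.24 cm³.
Deposited volume: 24.8 + 79.24 → 104.04 cm³.
Mass: 104.04 × 1.23 → 127.9692 g.
At $92/kg: 127.9692/1000 × 92 = $11.77.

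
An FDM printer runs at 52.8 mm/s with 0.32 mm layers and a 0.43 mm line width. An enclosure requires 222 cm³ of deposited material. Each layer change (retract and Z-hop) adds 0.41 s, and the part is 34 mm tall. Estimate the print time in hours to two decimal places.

Line area: 0.32 × 0.43 → 0.1376 mm².
Toolpath length = 222 cm³ / 0.1376 mm² = 222000 / 0.1376 = 1613372.1 mm.
Extrusion time: 1613372.1 / 52.8 → 30556.3 s.
Number of layers: 34 / 0.32 → 107 (rounded up).
Layer-change overhead: 107 × 0.41 → 43.87 s.
Total = 30556.3 + 43.87 = 30600.17 s = 8.50 hours.

8.50 hours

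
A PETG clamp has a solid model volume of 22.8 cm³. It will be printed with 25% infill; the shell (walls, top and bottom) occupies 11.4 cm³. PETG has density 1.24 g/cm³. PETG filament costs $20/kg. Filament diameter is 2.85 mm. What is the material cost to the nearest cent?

$0.35

Volume inside the shell: 22.8 − 11.4 → 11.4 cm³.
Infill deposited: 0.25 × 11.4 → 2.85 cm³.
Deposited volume: 11.4 + 2.85 → 14.25 cm³.
Mass = 14.25 × 1.24 = 17.67 g.
Cost = 17.67 g / 1000 × $20/kg = $0.35.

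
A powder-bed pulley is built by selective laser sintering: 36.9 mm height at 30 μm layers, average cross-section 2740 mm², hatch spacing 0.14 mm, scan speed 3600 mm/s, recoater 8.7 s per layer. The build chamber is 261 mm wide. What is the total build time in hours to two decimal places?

Layers = ⌈36.9/0.03⌉ = 1230.
Per-layer scan distance = 2740 / 0.14, so 19571.4 mm.
Scan time per layer: 19571.4 / 3600 → 5.4365 s.
Time per layer = 5.4365 + 8.7, so 14.1365 s.
Total: 1230 × 14.1365 s = 17387.895 s → 4.83 hours.

4.83 hours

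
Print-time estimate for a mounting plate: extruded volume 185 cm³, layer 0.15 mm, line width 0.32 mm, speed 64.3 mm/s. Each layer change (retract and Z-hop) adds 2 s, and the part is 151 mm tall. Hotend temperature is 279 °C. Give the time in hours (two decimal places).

Bead cross-section = 0.15 × 0.32 = 0.048 mm².
Toolpath length = 185 cm³ / 0.048 mm² = 185000 / 0.048 = 3854166.7 mm.
Extrusion time = 3854166.7 / 64.3, so 59940.4 s.
Layer count = ceil(151 / 0.15) = 1007.
Layer-change overhead: 1007 × 2 → 2014 s.
Altogether 59940.4 + 2014 = 61954.4 s, i.e. 17.21 hours.

17.21 hours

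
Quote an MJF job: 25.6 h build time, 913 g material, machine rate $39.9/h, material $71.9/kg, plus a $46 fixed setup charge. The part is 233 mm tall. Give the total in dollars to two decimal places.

Machine cost: 39.9 × 25.6 → $1021.44.
Feedstock cost = 71.9 × 913/1000, so $65.6447.
Total = 1021.44 + 65.6447 + 46 = 1133.0847 ≈ $1133.08.

$1133.08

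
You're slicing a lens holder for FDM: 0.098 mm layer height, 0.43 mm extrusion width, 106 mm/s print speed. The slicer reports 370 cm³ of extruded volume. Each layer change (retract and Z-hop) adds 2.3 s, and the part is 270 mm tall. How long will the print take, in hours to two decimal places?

Bead cross-section = 0.098 × 0.43, so 0.04214 mm².
Path length: 370000 mm³ / 0.04214 mm² → 8780256.3 mm.
Extrusion time: 8780256.3 / 106 → 82832.6 s.
Layer count = ceil(270 / 0.098) = 2756.
Non-print overhead: 2756 × 2.3 → 6338.8 s.
Total = 82832.6 + 6338.8 = 89171.4 s = 24.77 hours.

24.77 hours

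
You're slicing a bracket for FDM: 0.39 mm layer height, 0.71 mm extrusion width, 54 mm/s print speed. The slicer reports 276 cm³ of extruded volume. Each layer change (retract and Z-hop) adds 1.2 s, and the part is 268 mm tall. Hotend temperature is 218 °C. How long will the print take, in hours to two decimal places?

5.36 hours

Line area: 0.39 × 0.71 → 0.2769 mm².
Path length: 276000 mm³ / 0.2769 mm² → 996749.7 mm.
Extrusion time = 996749.7 / 54 = 18458.3 s.
Layer count = ceil(268 / 0.39) = 688.
Layer-change overhead = 688 × 1.2 = 825.6 s.
Total = 18458.3 + 825.6 = 19283.9 s = 5.36 hours.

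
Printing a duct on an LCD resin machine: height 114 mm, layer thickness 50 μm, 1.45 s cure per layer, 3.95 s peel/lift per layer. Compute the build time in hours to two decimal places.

3.42 hours

Layers = ⌈114/0.05⌉ = 2280.
Each layer takes: 1.45 + 3.95 → 5.4 s.
Total = 2280 × 5.4 = 12312 s = 3.42 hours.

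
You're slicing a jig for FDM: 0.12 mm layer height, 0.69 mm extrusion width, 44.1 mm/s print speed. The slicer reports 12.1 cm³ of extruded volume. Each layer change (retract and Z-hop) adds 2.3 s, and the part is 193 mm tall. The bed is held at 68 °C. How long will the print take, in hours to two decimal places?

Extrusion cross-section: 0.12 × 0.69 → 0.0828 mm².
Toolpath length = 12.1 cm³ / 0.0828 mm² = 12100 / 0.0828 = 146135.3 mm.
Extrusion time: 146135.3 / 44.1 → 3313.7 s.
Layers = ⌈193/0.12⌉ = 1609.
Layer-change overhead = 1609 × 2.3, so 3700.7 s.
Total = 3313.7 + 3700.7 = 7014.4 s = 1.95 hours.

1.95 hours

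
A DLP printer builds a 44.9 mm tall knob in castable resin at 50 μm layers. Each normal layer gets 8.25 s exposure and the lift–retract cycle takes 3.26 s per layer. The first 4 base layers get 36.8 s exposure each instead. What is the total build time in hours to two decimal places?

2.90 hours

Layer count = ceil(44.9 / 0.05) = 898.
Bottom layers = 4 × (36.8 + 3.26) = 160.24 s.
Normal layers: 894 × (8.25 + 3.26) → 10289.94 s.
Total = 160.24 + 10289.94 = 10450.18 s = 2.90 hours.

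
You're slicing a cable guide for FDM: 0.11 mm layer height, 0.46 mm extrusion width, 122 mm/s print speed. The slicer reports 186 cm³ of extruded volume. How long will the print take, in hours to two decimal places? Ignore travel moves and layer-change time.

Bead cross-section = 0.11 × 0.46 = 0.0506 mm².
Toolpath length = 186 cm³ / 0.0506 mm² = 186000 / 0.0506 = 3675889.3 mm.
Time extruding: 3675889.3 / 122 → 30130.2 s.
Converting: 30130.2 s = 8.37 hours.

8.37 hours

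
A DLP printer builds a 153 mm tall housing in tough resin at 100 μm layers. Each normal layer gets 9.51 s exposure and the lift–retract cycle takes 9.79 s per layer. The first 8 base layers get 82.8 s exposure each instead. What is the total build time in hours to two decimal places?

8.37 hours

Number of layers: 153 / 0.1 → 1530 (rounded up).
Bottom layers = 8 × (82.8 + 9.79), so 740.72 s.
Normal layers = 1522 × (9.51 + 9.79) = 29374.6 s.
Sum: 740.72 + 29374.6 = 30115.32 s → 8.37 hours.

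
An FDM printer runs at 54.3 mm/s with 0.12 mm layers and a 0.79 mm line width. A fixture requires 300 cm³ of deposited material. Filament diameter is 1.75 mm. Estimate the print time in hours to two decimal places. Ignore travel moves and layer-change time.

16.19 hours

Line area = 0.12 × 0.79, so 0.0948 mm².
Toolpath length = 300 cm³ / 0.0948 mm² = 300000 / 0.0948 = 3164557 mm.
Extrusion time: 3164557 / 54.3 → 58279.1 s.
58279.1 s = 16.19 hours.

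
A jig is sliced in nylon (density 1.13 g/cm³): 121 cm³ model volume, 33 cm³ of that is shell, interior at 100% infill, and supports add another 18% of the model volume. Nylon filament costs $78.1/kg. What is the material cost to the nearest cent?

Interior volume = 121 − 33 = 88 cm³.
Deposited infill: 1.00 × 88 → 88 cm³.
Support = 0.18 × 121 = 21.78 cm³.
Deposited volume: 33 + 88 + 21.78 → 142.78 cm³.
Mass = 142.78 × 1.13, so 161.3414 g.
Cost = 161.3414 g / 1000 × $78.1/kg = $12.60.

$12.60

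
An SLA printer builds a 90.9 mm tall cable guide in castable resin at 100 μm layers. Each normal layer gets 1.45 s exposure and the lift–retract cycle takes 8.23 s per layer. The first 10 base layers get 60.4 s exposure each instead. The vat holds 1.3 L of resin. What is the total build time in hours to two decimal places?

2.61 hours

Layer count = ceil(90.9 / 0.1) = 909.
Bottom layers = 10 × (60.4 + 8.23), so 686.3 s.
Regular layers = 899 × (1.45 + 8.23) = 8702.32 s.
Sum: 686.3 + 8702.32 = 9388.62 s → 2.61 hours.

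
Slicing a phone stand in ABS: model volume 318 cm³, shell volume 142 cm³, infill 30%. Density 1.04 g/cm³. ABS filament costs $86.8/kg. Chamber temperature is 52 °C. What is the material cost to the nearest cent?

Interior volume = 318 − 142, so 176 cm³.
Deposited infill = 0.30 × 176 = 52.8 cm³.
Total extruded = 142 + 52.8, so 194.8 cm³.
Mass: 194.8 × 1.04 → 202.592 g.
Cost = 202.592 g / 1000 × $86.8/kg = $17.58.

$17.58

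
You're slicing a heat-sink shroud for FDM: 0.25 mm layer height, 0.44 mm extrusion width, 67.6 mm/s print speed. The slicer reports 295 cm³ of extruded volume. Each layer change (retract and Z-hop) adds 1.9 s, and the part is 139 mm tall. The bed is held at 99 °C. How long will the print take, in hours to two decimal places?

Bead cross-section = 0.25 × 0.44, so 0.11 mm².
Total extruded path = 295000/0.11 = 2681818.2 mm.
Extrusion time: 2681818.2 / 67.6 → 39671.9 s.
Layers = ⌈139/0.25⌉ = 556.
Z-hop total = 556 × 1.9 = 1056.4 s.
Altogether 39671.9 + 1056.4 = 40728.3 s, i.e. 11.31 hours.

11.31 hours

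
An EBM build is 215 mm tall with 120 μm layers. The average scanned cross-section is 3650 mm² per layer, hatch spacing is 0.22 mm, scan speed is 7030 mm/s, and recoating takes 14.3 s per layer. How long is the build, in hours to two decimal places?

8.29 hours

Layers = ⌈215/0.12⌉ = 1792.
Per-layer scan distance = 3650 / 0.22 = 16590.9 mm.
Beam time per layer: 16590.9 / 7030 → 2.36 s.
Per-layer time: 2.36 + 14.3 → 16.66 s.
Build time = 1792 × 16.66 = 29854.72 s = 8.29 hours.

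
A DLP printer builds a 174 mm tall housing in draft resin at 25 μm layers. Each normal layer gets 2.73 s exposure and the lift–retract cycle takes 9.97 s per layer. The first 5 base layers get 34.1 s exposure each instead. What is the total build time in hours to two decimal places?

Layer count = ceil(174 / 0.025) = 6960.
Bottom layers = 5 × (34.1 + 9.97) = 220.35 s.
Remaining layers = 6955 × (2.73 + 9.97), so 88328.5 s.
Sum: 220.35 + 88328.5 = 88548.85 s → 24.60 hours.

24.60 hours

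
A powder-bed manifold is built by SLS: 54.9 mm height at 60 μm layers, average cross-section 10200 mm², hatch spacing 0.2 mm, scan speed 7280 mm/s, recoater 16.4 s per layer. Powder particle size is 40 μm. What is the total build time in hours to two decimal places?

5.95 hours

Layer count = ceil(54.9 / 0.06) = 915.
Hatch length per layer: 10200 / 0.2 → 51000 mm.
Laser time per layer = 51000 / 7280, so 7.0055 s.
Per-layer time: 7.0055 + 16.4 → 23.4055 s.
Total: 915 × 23.4055 s = 21416.0325 s → 5.95 hours.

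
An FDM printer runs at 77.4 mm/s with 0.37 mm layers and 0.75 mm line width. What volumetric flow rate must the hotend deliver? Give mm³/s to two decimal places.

Extrusion cross-section = 0.37 × 0.75 = 0.2775 mm².
Volumetric flow = 77.4 × 0.2775 = 21.48 mm³/s.

21.48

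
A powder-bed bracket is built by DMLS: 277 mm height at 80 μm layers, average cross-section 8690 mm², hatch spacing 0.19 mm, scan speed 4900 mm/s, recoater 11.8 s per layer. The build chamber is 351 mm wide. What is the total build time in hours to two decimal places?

20.33 hours

Layer count = ceil(277 / 0.08) = 3463.
Per-layer scan distance = 8690 / 0.19, so 45736.8 mm.
Scan time per layer = 45736.8 / 4900 = 9.334 s.
Layer cycle: 9.334 + 11.8 → 21.134 s.
Build time = 3463 × 21.134 = 73187.042 s = 20.33 hours.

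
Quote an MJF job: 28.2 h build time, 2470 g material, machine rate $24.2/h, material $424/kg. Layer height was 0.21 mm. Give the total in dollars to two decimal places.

$1729.72

Time charge: 24.2 × 28.2 → $682.44.
Material cost = 424 × 2470/1000 = $1047.28.
Job cost: 682.44 + 1047.28 = $1729.72.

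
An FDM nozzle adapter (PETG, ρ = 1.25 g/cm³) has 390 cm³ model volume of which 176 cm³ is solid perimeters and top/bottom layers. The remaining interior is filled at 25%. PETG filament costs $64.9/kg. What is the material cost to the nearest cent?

$18.62

Infill region = 390 − 176 = 214 cm³.
Infill deposited = 0.25 × 214 = 53.5 cm³.
Total extruded = 176 + 53.5, so 229.5 cm³.
Mass: 229.5 × 1.25 → 286.875 g.
At $64.9/kg: 286.875/1000 × 64.9 = $18.62.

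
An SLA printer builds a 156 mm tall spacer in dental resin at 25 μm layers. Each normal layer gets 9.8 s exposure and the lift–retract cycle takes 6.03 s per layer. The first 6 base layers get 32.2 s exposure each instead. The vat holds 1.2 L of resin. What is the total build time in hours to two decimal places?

27.48 hours

Layer count = ceil(156 / 0.025) = 6240.
Bottom layers = 6 × (32.2 + 6.03) = 229.38 s.
Normal layers = 6234 × (9.8 + 6.03) = 98684.22 s.
Total = 229.38 + 98684.22 = 98913.6 s = 27.48 hours.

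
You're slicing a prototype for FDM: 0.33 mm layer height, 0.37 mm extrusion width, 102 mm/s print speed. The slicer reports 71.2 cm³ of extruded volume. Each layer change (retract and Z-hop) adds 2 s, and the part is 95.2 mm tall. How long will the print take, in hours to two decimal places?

Extrusion cross-section = 0.33 × 0.37 = 0.1221 mm².
Total extruded path = 71200/0.1221 = 583128.6 mm.
Extrusion time = 583128.6 / 102 = 5716.9 s.
Number of layers: 95.2 / 0.33 → 289 (rounded up).
Layer-change overhead = 289 × 2, so 578 s.
Total = 5716.9 + 578 = 6294.9 s = 1.75 hours.

1.75 hours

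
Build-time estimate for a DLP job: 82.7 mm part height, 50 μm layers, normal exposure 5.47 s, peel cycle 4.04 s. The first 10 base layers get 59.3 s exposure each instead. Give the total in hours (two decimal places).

Number of layers: 82.7 / 0.05 → 1654 (rounded up).
Bottom layers = 10 × (59.3 + 4.04), so 633.4 s.
Remaining layers: 1644 × (5.47 + 4.04) → 15634.44 s.
Total = 633.4 + 15634.44 = 16267.84 s = 4.52 hours.

4.52 hours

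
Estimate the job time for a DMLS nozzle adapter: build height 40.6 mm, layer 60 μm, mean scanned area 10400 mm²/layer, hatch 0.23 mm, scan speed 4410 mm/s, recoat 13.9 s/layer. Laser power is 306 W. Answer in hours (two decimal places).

4.54 hours

Number of layers: 40.6 / 0.06 → 677 (rounded up).
Per-layer scan distance = 10400 / 0.23 = 45217.4 mm.
Scan time per layer = 45217.4 / 4410, so 10.2534 s.
Layer cycle = 10.2534 + 13.9, so 24.1534 s.
Build time = 677 × 24.1534 = 16351.8518 s = 4.54 hours.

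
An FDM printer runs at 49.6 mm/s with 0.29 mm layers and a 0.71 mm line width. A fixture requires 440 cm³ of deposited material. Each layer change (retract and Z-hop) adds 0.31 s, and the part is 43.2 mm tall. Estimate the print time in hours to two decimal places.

11.98 hours

Extrusion cross-section: 0.29 × 0.71 → 0.2059 mm².
Path length: 440000 mm³ / 0.2059 mm² → 2136959.7 mm.
Extrusion time = 2136959.7 / 49.6 = 43083.9 s.
Number of layers: 43.2 / 0.29 → 149 (rounded up).
Layer-change overhead: 149 × 0.31 → 46.19 s.
Total = 43083.9 + 46.19 = 43130.09 s = 11.98 hours.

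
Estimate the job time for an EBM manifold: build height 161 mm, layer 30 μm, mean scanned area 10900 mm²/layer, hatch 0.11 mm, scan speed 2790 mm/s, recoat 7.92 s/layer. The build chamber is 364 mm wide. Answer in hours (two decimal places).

Number of layers: 161 / 0.03 → 5367 (rounded up).
Hatch length per layer = 10900 / 0.11 = 99090.9 mm.
Scan time per layer: 99090.9 / 2790 → 35.5165 s.
Time per layer = 35.5165 + 7.92, so 43.4365 s.
5367 layers × 43.4365 s/layer = 233123.6955 s, i.e. 64.76 hours.

64.76 hours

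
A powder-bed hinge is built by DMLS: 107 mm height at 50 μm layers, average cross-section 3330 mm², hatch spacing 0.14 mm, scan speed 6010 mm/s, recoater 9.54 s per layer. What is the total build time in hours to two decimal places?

Layers = ⌈107/0.05⌉ = 2140.
Per-layer scan distance = 3330 / 0.14, so 23785.7 mm.
Scan time per layer: 23785.7 / 6010 → 3.9577 s.
Per-layer time = 3.9577 + 9.54, so 13.4977 s.
2140 layers × 13.4977 s/layer = 28885.078 s, i.e. 8.02 hours.

8.02 hours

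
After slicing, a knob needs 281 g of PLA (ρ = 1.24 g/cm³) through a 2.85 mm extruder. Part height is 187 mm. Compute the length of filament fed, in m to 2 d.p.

Volume = 281 g / 1.24 g·cm⁻³ = 226.6129 cm³ = 226612.9 mm³.
Cross-section of 2.85 mm filament: π·(2.85/2)² = 6.3794 mm².
Length = 226612.9 / 6.3794 = 35522.6 mm = 35.52 m.

35.52 m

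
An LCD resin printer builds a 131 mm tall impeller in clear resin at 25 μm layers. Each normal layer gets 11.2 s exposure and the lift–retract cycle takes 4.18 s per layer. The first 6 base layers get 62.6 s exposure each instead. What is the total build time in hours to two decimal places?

Layer count = ceil(131 / 0.025) = 5240.
Base layers: 6 × (62.6 + 4.18) → 400.68 s.
Normal layers: 5234 × (11.2 + 4.18) → 80498.92 s.
Total = 400.68 + 80498.92 = 80899.6 s = 22.47 hours.

22.47 hours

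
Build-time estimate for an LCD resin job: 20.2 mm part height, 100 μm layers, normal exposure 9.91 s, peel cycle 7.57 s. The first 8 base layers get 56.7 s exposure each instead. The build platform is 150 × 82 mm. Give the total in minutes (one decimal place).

Layers = ⌈20.2/0.1⌉ = 202.
Base layers = 8 × (56.7 + 7.57) = 514.16 s.
Regular layers = 194 × (9.91 + 7.57) = 3391.12 s.
Sum: 514.16 + 3391.12 = 3905.28 s → 65.1 minutes.

65.1 minutes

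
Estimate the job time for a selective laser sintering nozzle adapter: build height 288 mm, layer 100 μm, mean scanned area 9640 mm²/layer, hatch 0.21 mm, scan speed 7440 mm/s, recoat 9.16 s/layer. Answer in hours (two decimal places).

12.26 hours

Number of layers: 288 / 0.1 → 2880 (rounded up).
Per-layer scan distance = 9640 / 0.21, so 45904.8 mm.
Per-layer scan time = 45904.8 / 7440, so 6.17 s.
Layer cycle: 6.17 + 9.16 → 15.33 s.
Build time = 2880 × 15.33 = 44150.4 s = 12.26 hours.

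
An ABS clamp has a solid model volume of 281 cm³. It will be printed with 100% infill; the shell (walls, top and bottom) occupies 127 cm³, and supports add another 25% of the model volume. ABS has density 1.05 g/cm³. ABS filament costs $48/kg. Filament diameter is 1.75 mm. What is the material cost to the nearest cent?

$17.70

Infill region = 281 − 127, so 154 cm³.
Infill volume = 1.00 × 154, so 154 cm³.
Support: 0.25 × 281 → 70.25 cm³.
Total printed volume = 127 + 154 + 70.25 = 351.25 cm³.
Mass = 351.25 × 1.05, so 368.8125 g.
At $48/kg: 368.8125/1000 × 48 = $17.70.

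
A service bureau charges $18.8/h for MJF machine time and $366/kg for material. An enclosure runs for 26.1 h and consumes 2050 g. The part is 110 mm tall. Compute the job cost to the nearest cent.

Machine-time cost = 18.8 × 26.1 = $490.68.
Material charge = 366 × 2050/1000, so $750.30.
Total = 490.68 + 750.30 = $1240.98.

$1240.98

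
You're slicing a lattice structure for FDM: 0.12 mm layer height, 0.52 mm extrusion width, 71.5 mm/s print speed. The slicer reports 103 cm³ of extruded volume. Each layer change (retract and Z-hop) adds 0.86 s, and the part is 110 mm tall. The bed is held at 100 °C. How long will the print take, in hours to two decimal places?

Bead cross-section = 0.12 × 0.52 = 0.0624 mm².
Toolpath length = 103 cm³ / 0.0624 mm² = 103000 / 0.0624 = 1650641 mm.
Print-move time: 1650641 / 71.5 → 23085.9 s.
Number of layers: 110 / 0.12 → 917 (rounded up).
Non-print overhead = 917 × 0.86, so 788.62 s.
Altogether 23085.9 + 788.62 = 23874.52 s, i.e. 6.63 hours.

6.63 hours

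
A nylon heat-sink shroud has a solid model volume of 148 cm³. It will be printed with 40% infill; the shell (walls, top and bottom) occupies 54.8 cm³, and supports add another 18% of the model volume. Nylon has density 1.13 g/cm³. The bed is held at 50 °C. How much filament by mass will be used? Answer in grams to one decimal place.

134.2 g

Interior volume = 148 − 54.8, so 93.2 cm³.
Deposited infill = 0.40 × 93.2 = 37.28 cm³.
Support = 0.18 × 148 = 26.64 cm³.
Total printed volume: 54.8 + 37.28 + 26.64 → 118.72 cm³.
Mass = 118.72 × 1.13, so 134.1536 g.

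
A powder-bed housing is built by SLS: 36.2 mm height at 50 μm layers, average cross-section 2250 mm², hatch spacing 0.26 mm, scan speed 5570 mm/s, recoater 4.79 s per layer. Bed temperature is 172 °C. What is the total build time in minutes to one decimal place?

76.5 minutes

Layers = ⌈36.2/0.05⌉ = 724.
Per-layer scan distance = 2250 / 0.26, so 8653.8 mm.
Scan time per layer = 8653.8 / 5570 = 1.5536 s.
Per-layer time = 1.5536 + 4.79 = 6.3436 s.
724 layers × 6.3436 s/layer = 4592.7664 s, i.e. 76.5 minutes.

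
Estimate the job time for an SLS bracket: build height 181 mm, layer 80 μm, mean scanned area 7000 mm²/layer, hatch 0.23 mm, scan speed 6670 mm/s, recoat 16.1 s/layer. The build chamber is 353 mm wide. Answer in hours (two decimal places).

Layer count = ceil(181 / 0.08) = 2263.
Hatch length per layer = 7000 / 0.23 = 30434.8 mm.
Scan time per layer: 30434.8 / 6670 → 4.5629 s.
Per-layer time = 4.5629 + 16.1, so 20.6629 s.
2263 layers × 20.6629 s/layer = 46760.1427 s, i.e. 12.99 hours.

12.99 hours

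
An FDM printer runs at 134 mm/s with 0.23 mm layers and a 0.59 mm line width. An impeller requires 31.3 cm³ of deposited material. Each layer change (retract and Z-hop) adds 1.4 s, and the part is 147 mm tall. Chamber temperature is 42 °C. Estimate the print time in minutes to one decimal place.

Line area = 0.23 × 0.59 = 0.1357 mm².
Toolpath length = 31.3 cm³ / 0.1357 mm² = 31300 / 0.1357 = 230655.9 mm.
Extrusion time = 230655.9 / 134, so 1721.3 s.
Number of layers: 147 / 0.23 → 640 (rounded up).
Layer-change overhead: 640 × 1.4 → 896 s.
Total = 1721.3 + 896 = 2617.3 s = 43.6 minutes.

43.6 minutes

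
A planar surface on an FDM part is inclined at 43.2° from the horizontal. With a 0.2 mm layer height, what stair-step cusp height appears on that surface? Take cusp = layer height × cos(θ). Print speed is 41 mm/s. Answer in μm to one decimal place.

145.8 μm

Cusp = layer height × cos(43.2°) = 0.2 × 0.7290 = 0.1458 mm = 145.8 μm.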